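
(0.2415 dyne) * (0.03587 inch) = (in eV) 1.373e+10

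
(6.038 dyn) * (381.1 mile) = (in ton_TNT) 8.851e-09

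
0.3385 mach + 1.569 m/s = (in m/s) 116.8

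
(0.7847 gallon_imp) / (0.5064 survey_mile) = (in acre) 1.082e-09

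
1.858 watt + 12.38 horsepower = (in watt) 9234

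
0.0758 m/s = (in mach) 0.0002226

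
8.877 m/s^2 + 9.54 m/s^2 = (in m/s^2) 18.42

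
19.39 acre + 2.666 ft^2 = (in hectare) 7.847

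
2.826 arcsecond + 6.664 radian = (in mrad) 6664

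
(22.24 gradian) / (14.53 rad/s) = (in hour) 6.679e-06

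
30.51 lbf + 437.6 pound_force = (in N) 2082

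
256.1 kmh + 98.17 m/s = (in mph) 378.7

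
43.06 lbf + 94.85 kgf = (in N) 1122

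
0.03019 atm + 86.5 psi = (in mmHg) 4496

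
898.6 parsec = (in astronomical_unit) 1.853e+08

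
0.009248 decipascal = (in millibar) 9.248e-06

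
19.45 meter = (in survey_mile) 0.01209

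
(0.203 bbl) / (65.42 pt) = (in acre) 0.0003456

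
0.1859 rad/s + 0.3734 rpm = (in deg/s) 12.89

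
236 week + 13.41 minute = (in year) 4.526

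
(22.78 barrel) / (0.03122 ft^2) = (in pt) 3.54e+06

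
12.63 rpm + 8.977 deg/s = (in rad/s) 1.479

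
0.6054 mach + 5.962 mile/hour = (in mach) 0.6132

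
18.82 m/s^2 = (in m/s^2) 18.82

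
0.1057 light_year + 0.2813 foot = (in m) 1e+15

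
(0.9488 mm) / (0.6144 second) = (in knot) 0.003002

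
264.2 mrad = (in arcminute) 908.3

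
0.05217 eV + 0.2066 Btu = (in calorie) 52.1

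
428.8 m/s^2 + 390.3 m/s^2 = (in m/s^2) 819.1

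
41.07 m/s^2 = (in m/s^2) 41.07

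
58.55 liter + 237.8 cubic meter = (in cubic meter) 237.9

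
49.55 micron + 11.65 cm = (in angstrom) 1.165e+09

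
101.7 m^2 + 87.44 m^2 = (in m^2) 189.1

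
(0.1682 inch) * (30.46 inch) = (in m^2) 0.003305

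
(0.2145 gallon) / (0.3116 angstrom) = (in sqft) 2.805e+08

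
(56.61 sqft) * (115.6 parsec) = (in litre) 1.876e+22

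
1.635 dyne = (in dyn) 1.635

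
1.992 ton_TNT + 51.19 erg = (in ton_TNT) 1.992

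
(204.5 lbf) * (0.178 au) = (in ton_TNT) 5789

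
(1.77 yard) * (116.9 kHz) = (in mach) 555.7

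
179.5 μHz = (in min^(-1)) 0.01077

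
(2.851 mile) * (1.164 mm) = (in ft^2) 57.49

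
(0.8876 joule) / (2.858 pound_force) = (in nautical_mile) 3.77e-05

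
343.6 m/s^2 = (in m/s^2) 343.6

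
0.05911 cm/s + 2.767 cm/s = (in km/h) 0.1017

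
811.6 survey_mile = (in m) 1.306e+06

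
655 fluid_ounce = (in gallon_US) 5.117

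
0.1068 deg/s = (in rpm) 0.0178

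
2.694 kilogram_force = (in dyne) 2.642e+06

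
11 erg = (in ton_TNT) 2.629e-16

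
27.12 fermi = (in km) 2.712e-17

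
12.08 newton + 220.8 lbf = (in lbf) 223.5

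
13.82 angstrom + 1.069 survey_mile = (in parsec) 5.575e-14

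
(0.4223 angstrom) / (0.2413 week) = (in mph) 6.473e-16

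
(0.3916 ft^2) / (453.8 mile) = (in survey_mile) 3.095e-11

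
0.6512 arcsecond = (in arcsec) 0.6512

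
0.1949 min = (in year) 3.708e-07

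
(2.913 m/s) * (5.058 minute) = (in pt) 2.506e+06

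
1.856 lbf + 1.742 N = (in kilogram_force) 1.02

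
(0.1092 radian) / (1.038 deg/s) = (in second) 6.028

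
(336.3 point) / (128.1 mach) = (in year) 8.625e-14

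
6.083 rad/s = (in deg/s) 348.5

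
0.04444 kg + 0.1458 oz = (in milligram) 4.857e+04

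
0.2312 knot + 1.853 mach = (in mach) 1.853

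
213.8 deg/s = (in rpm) 35.63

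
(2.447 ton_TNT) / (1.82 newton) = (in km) 5.625e+06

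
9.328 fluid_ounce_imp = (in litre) 0.265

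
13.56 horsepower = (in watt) 1.011e+04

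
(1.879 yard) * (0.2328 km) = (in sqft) 4305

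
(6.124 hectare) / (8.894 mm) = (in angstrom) 6.886e+16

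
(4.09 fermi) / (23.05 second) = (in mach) 5.211e-19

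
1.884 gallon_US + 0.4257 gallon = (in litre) 8.743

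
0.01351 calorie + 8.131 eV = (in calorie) 0.01351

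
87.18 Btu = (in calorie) 2.198e+04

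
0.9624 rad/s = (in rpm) 9.19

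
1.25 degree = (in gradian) 1.389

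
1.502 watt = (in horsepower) 0.002014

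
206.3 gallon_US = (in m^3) 0.7809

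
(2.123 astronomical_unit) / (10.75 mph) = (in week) 1.093e+05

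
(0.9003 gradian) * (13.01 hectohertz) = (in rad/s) 18.4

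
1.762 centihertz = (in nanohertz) 1.762e+07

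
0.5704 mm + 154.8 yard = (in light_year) 1.496e-14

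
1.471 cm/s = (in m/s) 0.01471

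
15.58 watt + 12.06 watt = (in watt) 27.64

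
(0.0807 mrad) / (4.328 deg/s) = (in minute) 1.781e-05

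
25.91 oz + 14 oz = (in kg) 1.131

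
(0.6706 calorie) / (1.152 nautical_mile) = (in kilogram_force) 0.0001341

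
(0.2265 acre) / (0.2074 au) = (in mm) 2.954e-05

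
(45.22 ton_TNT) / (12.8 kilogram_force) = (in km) 1.507e+06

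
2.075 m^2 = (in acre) 0.0005127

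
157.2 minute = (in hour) 2.62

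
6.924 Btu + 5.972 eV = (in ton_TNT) 1.746e-06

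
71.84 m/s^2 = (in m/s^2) 71.84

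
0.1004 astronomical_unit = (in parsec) 4.868e-07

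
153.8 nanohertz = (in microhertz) 0.1538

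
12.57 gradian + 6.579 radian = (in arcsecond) 1.398e+06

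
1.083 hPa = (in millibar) 1.083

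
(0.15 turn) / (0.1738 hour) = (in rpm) 0.01438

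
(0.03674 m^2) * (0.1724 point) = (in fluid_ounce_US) 0.07556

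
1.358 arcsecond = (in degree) 0.0003772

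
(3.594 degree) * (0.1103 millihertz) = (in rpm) 6.607e-05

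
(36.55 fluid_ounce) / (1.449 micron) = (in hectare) 0.0746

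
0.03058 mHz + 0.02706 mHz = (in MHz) 5.764e-11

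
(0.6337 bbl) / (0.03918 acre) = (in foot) 0.002085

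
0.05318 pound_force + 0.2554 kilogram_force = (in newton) 2.741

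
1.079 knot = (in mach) 0.00163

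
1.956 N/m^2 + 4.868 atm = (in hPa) 4933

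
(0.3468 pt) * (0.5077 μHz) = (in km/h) 2.236e-10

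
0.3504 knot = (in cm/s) 18.03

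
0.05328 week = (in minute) 537.1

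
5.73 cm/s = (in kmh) 0.2063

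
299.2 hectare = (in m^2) 2.992e+06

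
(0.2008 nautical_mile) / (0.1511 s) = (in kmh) 8860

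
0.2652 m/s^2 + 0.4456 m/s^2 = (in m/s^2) 0.7108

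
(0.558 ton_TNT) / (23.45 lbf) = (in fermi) 2.238e+22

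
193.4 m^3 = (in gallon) 5.109e+04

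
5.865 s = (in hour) 0.001629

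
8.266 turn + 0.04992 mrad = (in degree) 2976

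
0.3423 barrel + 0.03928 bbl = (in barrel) 0.3816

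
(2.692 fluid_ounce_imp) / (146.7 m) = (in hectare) 5.214e-11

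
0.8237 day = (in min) 1186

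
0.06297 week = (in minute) 634.7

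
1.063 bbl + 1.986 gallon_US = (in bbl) 1.11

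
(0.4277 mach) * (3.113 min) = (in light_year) 2.875e-12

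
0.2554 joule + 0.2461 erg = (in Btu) 0.0002421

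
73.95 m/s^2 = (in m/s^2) 73.95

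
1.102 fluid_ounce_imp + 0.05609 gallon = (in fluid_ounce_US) 8.238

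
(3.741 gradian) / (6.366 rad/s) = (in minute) 0.0001538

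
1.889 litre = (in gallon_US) 0.499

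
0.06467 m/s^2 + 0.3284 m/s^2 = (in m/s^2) 0.3931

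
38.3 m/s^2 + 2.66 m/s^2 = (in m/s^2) 40.96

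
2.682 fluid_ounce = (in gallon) 0.02095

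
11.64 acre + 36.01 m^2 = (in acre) 11.65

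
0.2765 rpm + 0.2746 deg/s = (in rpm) 0.3223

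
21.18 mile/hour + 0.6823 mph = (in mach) 0.0287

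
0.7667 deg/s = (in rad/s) 0.01338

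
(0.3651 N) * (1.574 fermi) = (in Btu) 5.447e-19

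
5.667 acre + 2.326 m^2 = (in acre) 5.668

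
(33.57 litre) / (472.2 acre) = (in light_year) 1.857e-24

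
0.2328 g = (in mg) 232.8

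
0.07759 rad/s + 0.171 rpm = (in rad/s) 0.0955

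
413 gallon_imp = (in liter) 1878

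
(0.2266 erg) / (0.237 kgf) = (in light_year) 1.031e-24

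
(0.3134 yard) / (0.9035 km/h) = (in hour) 0.0003172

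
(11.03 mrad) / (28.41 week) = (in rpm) 6.13e-09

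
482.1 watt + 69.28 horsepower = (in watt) 5.214e+04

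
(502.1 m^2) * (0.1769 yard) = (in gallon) 2.146e+04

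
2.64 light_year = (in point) 7.08e+19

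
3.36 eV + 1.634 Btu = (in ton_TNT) 4.12e-07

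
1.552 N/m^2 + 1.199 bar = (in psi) 17.39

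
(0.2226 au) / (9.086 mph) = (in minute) 1.366e+08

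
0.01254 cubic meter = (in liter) 12.54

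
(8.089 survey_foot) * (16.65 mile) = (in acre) 16.33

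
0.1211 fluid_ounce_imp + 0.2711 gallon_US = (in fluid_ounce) 34.82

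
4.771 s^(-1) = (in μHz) 4.771e+06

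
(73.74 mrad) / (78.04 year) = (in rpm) 2.861e-10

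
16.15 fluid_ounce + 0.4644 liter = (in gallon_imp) 0.2072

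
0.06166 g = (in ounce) 0.002175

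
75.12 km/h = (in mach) 0.06128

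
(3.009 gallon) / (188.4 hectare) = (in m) 6.046e-09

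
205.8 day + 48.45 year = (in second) 1.546e+09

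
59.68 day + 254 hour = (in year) 0.1925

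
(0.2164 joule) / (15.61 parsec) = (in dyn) 4.493e-14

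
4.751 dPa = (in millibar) 0.004751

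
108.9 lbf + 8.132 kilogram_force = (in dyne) 5.642e+07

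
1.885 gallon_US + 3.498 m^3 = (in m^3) 3.505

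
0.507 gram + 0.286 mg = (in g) 0.5073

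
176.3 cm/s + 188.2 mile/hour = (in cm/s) 8590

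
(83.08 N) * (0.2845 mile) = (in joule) 3.804e+04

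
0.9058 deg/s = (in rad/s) 0.01581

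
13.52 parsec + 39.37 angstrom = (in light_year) 44.1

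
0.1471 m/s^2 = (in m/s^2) 0.1471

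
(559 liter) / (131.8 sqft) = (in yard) 0.04993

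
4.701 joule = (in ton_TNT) 1.124e-09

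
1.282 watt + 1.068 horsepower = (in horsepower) 1.07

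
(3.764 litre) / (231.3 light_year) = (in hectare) 1.72e-25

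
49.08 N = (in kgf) 5.005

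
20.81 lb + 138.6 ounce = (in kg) 13.37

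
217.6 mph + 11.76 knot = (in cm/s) 1.033e+04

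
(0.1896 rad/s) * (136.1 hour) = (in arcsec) 1.916e+10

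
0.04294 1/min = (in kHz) 7.157e-07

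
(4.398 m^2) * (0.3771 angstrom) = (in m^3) 1.658e-10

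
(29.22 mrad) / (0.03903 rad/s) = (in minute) 0.01248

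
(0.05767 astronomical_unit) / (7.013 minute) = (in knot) 3.985e+07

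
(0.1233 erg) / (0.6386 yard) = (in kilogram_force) 2.153e-09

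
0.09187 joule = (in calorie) 0.02196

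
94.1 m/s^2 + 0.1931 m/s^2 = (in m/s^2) 94.29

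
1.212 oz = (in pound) 0.07575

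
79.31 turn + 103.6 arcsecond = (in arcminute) 1.713e+06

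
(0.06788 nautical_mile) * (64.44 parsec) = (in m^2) 2.5e+20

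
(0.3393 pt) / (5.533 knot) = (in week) 6.953e-11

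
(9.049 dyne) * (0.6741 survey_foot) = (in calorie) 4.444e-06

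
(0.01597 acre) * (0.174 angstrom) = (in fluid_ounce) 3.802e-05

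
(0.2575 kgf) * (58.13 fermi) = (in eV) 9.162e+05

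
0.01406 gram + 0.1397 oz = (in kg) 0.003974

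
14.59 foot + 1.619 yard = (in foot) 19.45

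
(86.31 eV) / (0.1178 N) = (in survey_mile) 7.294e-20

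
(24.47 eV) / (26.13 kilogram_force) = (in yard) 1.673e-20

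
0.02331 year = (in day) 8.508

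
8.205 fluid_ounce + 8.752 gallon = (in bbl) 0.2099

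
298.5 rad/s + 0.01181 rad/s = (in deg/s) 1.71e+04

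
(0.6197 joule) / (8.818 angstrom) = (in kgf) 7.166e+07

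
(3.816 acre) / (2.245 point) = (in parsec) 6.319e-10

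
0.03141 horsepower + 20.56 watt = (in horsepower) 0.05898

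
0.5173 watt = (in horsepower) 0.0006937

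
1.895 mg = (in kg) 1.895e-06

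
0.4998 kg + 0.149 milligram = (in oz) 17.63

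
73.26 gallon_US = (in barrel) 1.744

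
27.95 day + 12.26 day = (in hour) 965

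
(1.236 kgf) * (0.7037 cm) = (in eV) 5.324e+17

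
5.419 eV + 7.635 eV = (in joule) 2.091e-18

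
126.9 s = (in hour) 0.03525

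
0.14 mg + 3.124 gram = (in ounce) 0.1102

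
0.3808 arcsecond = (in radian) 1.846e-06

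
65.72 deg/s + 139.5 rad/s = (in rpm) 1343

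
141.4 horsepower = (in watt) 1.054e+05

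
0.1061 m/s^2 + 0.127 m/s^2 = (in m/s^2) 0.2331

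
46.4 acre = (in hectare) 18.78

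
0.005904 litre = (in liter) 0.005904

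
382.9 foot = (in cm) 1.167e+04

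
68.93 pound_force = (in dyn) 3.066e+07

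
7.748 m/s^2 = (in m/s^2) 7.748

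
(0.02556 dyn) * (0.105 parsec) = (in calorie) 1.979e+08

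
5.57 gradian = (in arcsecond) 1.805e+04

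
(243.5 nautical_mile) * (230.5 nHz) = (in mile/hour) 0.2325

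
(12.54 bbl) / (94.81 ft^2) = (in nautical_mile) 0.0001222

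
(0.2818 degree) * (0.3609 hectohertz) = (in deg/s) 10.17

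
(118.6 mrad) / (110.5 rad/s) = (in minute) 1.789e-05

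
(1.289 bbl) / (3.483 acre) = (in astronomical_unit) 9.719e-17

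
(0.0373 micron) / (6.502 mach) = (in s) 1.685e-11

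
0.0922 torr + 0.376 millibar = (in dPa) 498.9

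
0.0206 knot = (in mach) 3.112e-05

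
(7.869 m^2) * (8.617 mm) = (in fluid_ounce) 2293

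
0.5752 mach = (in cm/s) 1.959e+04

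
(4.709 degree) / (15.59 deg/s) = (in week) 4.994e-07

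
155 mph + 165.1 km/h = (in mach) 0.3382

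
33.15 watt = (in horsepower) 0.04445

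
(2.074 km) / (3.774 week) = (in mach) 2.669e-06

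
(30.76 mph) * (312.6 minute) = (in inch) 1.015e+07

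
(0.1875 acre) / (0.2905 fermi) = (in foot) 8.57e+18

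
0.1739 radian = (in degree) 9.964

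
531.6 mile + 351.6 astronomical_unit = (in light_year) 0.00556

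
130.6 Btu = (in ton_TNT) 3.293e-05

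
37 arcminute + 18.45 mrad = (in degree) 1.674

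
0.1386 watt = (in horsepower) 0.0001859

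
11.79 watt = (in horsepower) 0.01581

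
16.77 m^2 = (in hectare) 0.001677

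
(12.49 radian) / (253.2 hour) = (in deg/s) 0.0007851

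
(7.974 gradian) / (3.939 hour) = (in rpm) 8.435e-05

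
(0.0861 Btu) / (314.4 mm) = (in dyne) 2.889e+07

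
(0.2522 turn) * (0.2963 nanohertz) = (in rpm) 4.484e-09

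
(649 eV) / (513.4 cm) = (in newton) 2.025e-17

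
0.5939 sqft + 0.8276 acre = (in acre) 0.8276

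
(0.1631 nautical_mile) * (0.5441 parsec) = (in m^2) 5.071e+18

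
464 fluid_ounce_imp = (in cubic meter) 0.01318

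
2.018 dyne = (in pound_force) 4.537e-06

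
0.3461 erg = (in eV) 2.16e+11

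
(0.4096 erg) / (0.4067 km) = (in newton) 1.007e-10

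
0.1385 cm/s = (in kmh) 0.004986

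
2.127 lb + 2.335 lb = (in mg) 2.024e+06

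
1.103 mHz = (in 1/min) 0.06618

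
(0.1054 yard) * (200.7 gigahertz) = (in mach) 5.681e+07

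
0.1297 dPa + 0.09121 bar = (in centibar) 9.121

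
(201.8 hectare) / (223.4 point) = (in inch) 1.008e+09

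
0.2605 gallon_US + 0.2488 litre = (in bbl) 0.007767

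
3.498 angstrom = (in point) 9.916e-07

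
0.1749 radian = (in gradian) 11.13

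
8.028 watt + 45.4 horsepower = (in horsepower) 45.41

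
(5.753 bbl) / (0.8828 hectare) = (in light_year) 1.095e-20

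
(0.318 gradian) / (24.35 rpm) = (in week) 3.239e-09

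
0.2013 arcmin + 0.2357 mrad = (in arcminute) 1.012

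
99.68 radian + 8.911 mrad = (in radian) 99.69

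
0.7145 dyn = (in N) 7.145e-06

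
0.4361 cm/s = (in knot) 0.008477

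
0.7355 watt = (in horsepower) 0.0009863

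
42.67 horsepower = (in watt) 3.182e+04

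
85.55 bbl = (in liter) 1.36e+04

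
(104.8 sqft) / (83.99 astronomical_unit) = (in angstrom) 0.007749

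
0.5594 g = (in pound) 0.001233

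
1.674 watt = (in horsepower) 0.002245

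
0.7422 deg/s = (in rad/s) 0.01295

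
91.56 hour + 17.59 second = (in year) 0.01045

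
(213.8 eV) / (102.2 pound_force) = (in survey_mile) 4.682e-23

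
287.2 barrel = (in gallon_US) 1.206e+04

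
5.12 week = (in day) 35.84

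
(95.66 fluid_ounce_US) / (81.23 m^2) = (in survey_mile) 2.164e-08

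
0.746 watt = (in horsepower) 0.001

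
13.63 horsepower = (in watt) 1.016e+04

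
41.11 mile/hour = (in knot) 35.72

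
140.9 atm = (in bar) 142.8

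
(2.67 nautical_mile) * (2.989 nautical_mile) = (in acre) 6764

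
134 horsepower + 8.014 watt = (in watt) 9.993e+04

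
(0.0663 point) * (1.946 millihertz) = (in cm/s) 4.552e-06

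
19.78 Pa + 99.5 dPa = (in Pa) 29.73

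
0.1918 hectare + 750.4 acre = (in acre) 750.9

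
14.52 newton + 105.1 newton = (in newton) 119.6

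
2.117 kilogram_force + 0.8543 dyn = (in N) 20.76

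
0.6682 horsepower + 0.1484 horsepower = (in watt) 608.9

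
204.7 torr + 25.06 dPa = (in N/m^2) 2.729e+04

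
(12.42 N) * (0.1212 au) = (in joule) 2.252e+11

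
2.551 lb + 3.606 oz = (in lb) 2.776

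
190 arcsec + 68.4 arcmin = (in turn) 0.003313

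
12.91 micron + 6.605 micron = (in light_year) 2.063e-21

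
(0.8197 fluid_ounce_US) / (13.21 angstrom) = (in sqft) 1.975e+05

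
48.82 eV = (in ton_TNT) 1.869e-27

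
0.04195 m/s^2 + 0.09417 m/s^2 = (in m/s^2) 0.1361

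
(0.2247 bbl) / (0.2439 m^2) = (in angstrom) 1.465e+09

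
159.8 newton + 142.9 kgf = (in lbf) 351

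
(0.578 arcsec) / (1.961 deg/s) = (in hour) 2.274e-08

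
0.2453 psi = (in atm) 0.01669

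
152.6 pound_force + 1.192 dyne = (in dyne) 6.788e+07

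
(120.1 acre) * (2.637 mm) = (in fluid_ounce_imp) 4.511e+07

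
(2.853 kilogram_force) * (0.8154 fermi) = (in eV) 1.424e+05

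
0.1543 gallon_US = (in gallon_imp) 0.1285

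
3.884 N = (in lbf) 0.8732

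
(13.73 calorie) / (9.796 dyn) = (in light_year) 6.199e-11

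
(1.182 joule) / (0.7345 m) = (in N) 1.609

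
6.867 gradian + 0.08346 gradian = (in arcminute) 375.3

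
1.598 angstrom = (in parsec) 5.179e-27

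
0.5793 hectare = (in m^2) 5793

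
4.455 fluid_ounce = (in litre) 0.1318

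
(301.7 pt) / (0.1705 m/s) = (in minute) 0.0104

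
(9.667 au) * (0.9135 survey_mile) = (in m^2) 2.126e+15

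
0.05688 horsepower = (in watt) 42.42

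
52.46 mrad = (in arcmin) 180.3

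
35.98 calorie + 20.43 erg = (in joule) 150.5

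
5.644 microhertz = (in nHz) 5644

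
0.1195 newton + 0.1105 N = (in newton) 0.23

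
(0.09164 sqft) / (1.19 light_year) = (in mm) 7.562e-16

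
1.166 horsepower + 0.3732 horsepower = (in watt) 1148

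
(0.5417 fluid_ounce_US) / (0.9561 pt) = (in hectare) 4.75e-06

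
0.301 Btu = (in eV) 1.982e+21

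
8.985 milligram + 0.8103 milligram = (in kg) 9.795e-06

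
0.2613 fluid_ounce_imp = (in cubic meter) 7.424e-06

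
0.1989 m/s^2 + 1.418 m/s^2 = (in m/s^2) 1.617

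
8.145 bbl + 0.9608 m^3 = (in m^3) 2.256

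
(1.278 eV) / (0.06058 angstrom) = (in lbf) 7.598e-09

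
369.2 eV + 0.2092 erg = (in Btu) 1.983e-11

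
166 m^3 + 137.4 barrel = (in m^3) 187.8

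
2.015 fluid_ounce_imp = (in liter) 0.05725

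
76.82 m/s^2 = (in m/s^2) 76.82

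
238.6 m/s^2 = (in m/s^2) 238.6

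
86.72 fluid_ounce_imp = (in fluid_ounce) 83.32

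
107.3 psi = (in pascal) 7.398e+05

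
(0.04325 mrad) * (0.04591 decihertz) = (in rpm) 1.896e-06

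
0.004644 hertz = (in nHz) 4.644e+06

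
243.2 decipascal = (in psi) 0.003527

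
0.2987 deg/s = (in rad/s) 0.005213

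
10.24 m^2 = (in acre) 0.00253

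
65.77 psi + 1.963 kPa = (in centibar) 455.4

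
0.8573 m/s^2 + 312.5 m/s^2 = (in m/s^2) 313.4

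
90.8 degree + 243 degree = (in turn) 0.9272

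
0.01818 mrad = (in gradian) 0.001157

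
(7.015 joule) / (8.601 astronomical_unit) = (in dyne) 5.452e-07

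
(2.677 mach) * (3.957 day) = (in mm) 3.116e+11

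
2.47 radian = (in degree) 141.5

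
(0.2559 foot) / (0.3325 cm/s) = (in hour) 0.006516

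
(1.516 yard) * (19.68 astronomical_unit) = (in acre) 1.008e+09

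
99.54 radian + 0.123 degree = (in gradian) 6337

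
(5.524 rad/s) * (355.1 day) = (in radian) 1.695e+08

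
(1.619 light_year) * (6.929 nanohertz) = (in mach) 3.117e+05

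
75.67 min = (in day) 0.05255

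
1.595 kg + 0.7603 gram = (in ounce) 56.29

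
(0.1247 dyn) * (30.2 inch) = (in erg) 9.565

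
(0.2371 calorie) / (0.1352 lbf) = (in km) 0.00165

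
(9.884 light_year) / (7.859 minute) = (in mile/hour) 4.436e+14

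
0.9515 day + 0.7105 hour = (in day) 0.9811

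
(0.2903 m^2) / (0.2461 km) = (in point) 3.344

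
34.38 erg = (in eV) 2.146e+13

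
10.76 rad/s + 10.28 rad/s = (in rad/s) 21.04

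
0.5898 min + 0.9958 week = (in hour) 167.3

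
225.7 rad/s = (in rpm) 2155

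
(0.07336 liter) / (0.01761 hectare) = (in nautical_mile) 2.249e-10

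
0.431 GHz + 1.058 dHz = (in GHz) 0.431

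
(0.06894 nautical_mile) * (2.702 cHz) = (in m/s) 3.45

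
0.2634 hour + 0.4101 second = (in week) 0.001569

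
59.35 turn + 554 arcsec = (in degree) 2.137e+04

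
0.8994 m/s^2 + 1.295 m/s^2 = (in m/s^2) 2.194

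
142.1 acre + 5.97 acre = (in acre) 148.1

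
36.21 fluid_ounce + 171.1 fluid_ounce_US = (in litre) 6.131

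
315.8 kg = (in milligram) 3.158e+08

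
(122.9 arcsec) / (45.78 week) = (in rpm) 2.055e-10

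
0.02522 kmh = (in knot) 0.01362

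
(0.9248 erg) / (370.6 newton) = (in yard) 2.729e-10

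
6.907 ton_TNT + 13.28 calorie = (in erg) 2.89e+17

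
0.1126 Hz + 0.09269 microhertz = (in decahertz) 0.01126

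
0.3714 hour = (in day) 0.01547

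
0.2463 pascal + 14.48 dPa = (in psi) 0.0002457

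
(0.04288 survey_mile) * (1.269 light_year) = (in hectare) 8.285e+13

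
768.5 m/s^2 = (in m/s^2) 768.5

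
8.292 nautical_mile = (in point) 4.353e+07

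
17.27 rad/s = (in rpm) 164.9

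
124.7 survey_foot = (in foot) 124.7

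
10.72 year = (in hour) 9.391e+04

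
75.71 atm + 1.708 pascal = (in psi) 1113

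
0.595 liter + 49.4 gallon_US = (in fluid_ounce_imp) 6602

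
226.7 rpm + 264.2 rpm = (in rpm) 490.9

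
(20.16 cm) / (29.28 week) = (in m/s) 1.138e-08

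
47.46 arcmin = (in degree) 0.791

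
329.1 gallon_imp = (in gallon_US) 395.2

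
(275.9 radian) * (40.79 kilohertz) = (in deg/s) 6.448e+08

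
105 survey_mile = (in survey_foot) 5.544e+05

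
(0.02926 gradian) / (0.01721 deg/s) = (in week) 2.53e-06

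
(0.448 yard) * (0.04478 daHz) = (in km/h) 0.6604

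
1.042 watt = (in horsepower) 0.001397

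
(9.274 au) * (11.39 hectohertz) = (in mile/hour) 3.535e+15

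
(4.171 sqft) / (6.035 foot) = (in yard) 0.2304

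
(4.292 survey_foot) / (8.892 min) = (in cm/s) 0.2452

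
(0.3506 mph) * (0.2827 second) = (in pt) 125.6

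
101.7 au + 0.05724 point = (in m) 1.521e+13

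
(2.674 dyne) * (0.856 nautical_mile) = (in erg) 4.239e+05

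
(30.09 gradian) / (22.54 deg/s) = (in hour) 0.0003337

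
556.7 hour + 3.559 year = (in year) 3.623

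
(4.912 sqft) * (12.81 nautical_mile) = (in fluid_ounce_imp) 3.81e+08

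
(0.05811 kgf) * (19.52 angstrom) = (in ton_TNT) 2.659e-19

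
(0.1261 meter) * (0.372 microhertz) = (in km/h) 1.689e-07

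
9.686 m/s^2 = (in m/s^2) 9.686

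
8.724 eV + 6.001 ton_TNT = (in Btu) 2.38e+07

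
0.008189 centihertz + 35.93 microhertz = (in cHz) 0.01178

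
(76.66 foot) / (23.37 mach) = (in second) 0.002936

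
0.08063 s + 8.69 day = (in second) 7.508e+05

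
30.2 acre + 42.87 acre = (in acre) 73.07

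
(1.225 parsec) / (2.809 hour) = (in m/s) 3.738e+12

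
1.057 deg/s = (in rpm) 0.1762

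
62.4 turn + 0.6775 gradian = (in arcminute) 1.348e+06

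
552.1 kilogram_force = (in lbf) 1217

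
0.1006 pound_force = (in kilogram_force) 0.04563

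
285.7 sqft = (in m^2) 26.54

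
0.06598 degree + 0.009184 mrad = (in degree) 0.06651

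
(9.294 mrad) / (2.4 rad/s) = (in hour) 1.076e-06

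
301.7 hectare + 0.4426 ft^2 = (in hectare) 301.7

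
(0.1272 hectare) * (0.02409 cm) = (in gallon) 80.95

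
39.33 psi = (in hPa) 2712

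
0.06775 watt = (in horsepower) 9.085e-05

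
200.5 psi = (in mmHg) 1.037e+04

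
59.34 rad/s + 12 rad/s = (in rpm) 681.2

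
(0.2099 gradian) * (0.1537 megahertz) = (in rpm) 4839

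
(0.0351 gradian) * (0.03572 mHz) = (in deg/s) 1.128e-06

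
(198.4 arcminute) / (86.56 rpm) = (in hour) 1.769e-06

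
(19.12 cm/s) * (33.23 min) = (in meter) 381.2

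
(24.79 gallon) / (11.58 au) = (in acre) 1.339e-17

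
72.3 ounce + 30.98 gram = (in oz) 73.39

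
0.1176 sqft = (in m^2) 0.01093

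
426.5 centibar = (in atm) 4.209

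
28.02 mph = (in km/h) 45.09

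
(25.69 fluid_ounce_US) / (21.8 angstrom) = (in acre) 86.12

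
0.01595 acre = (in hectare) 0.006455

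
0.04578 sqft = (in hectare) 4.253e-07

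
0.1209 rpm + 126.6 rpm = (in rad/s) 13.27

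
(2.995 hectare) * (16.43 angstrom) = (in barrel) 0.0003095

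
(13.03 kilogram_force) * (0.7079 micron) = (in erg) 904.6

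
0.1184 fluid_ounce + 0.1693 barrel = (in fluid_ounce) 910.3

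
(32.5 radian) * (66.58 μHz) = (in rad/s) 0.002164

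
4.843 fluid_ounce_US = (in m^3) 0.0001432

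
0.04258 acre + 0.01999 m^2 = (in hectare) 0.01723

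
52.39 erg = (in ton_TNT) 1.252e-15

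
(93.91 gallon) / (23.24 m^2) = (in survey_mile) 9.505e-06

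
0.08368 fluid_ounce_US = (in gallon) 0.0006538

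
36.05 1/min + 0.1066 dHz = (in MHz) 6.115e-07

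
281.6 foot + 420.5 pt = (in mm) 8.598e+04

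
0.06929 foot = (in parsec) 6.844e-19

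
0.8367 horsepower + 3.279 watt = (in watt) 627.2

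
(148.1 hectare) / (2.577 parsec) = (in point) 5.279e-08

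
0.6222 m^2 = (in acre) 0.0001537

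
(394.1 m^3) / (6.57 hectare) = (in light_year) 6.34e-19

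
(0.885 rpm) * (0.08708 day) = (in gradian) 4.439e+04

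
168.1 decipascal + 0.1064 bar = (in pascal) 1.066e+04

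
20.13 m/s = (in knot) 39.13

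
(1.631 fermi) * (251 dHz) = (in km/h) 1.474e-13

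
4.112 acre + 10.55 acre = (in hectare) 5.934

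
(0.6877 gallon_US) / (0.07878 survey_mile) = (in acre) 5.074e-09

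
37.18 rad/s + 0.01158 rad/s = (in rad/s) 37.19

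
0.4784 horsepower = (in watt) 356.7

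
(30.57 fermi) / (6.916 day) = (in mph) 1.144e-19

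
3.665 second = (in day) 4.242e-05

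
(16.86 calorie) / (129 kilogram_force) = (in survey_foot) 0.1829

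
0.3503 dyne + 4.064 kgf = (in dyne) 3.985e+06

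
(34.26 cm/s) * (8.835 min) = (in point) 5.148e+05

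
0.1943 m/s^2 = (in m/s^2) 0.1943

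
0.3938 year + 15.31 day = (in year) 0.4357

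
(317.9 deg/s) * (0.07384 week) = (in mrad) 2.478e+08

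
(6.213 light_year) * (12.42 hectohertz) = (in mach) 2.144e+17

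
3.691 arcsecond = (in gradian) 0.001139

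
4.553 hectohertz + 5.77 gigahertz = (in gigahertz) 5.77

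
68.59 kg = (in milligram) 6.859e+07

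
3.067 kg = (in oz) 108.2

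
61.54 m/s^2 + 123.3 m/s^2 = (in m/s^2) 184.8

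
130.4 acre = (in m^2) 5.277e+05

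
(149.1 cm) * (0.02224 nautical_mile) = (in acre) 0.01518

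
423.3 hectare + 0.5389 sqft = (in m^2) 4.233e+06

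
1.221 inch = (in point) 87.91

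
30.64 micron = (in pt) 0.08685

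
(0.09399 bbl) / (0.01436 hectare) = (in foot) 0.0003414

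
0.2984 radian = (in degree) 17.1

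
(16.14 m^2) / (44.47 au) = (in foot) 7.96e-12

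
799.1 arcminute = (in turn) 0.037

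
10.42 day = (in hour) 250.1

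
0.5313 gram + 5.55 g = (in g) 6.081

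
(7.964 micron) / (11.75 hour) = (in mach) 5.529e-13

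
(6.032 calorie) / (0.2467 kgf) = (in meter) 10.43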